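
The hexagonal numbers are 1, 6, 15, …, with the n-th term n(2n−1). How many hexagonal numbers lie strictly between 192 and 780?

9

The n-th hexagonal number is n(2n−1).
Smallest index with value > 192: n = 11 (giving 231).
Largest index with value < 780: n = 19 (giving 703).
Indices 11 through 19: 9 terms.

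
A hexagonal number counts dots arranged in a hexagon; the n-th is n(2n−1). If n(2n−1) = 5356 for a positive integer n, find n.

Set n(2n−1) = 5356, giving 2n² − n − 5356 = 0.
So n = (1 + 207) / 4 = 208/4 = 52.
Check: 52·(2·52 − 1) = 5356. ✓

52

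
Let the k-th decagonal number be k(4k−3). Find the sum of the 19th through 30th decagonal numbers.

28502

Σ i(4i−3) = 4Σi² − 3Σi over i = 19..30.
Σi = 465 − 171 = 294 and Σi² = 9455 − 2109 = 7346.
4·7346 − 3·294 = 28502.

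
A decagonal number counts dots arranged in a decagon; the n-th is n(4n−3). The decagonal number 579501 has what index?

Set n(4n−3) = 579501, giving 4n² − 3n − 579501 = 0.
The discriminant is 9 + 16·579501 = 9272025, and √9272025 = 3045.
So n = (3 + 3045) / 8 = 3048/8 = 381.
Check: 381·(4·381 − 3) = 579501. ✓

381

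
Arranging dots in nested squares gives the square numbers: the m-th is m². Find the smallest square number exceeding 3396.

3481

Solve n² > 3396 for integer n.
The largest n with value ≤ 3396 is 58 (since 3364 ≤ 3396 < 3481), so the first above is n = 59, value 3481.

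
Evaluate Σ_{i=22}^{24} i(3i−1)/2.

Σ i(3i−1)/2 = (3Σi² − Σi) / 2 over i = 22..24.
Σi = 300 − 231 = 69 and Σi² = 4900 − 3311 = 1589.
(3·1589 − 1·69) / 2 = 4698/2 = 2349.

2349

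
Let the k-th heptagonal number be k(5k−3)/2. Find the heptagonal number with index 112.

31192

The 112th heptagonal number is n(5n−3)/2 with n = 112.
112·(5·112 − 3)/2 = 112·557/2 = 31192.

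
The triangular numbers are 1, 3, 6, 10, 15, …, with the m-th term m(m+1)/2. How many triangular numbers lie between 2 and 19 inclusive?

The n-th triangular number is n(n+1)/2.
Smallest index with value ≥ 2: n = 2 (giving 3).
Largest index with value ≤ 19: n = 5 (giving 15).
Indices 2 through 5: 4 terms.

4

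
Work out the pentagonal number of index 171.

43776

The 171st pentagonal number is n(3n−1)/2 with n = 171.
171·(3·171 − 1)/2 = 171·512/2 = 171·256 = 43776.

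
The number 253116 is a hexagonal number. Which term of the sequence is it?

356

Set n(2n−1) = 253116, giving 2n² − n − 253116 = 0.
The discriminant is 1 + 8·253116 = 2024929, and √2024929 = 1423.
So n = (1 + 1423) / 4 = 1424/4 = 356.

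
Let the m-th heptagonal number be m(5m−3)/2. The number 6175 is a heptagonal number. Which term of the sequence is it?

50

Set n(5n−3)/2 = 6175, giving 5n² − 3n − 12350 = 0.
The discriminant is 9 + 40·6175 = 247009, and √247009 = 497.
So n = (3 + 497) / 10 = 500/10 = 50.
Check: 50·(5·50 − 3)/2 = 6175. ✓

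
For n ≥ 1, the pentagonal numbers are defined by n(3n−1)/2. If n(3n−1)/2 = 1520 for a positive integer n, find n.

32

Set n(3n−1)/2 = 1520, giving 3n² − n − 3040 = 0.
The discriminant is 1 + 24·1520 = 36481, and √36481 = 191.
So n = (1 + 191) / 6 = 192/6 = 32.
Check: 32·(3·32 − 1)/2 = 1520. ✓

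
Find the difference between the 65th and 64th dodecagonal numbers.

Consecutive dodecagonal numbers differ by 10n − 9: here 10·65 − 9 = 641.

641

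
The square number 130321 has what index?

We need n² = 130321, so n = √130321 = 361.

361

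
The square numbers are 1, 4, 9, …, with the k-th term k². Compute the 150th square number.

The 150th square number is n² with n = 150.
150² = 22500.

22500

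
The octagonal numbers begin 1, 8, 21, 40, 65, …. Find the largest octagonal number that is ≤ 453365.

Solve n(3n−2) ≤ 453365 for integer n.
n = 389 gives 453185 ≤ 453365, while n = 390 gives 455520 > 453365; so the answer is 453185.

453185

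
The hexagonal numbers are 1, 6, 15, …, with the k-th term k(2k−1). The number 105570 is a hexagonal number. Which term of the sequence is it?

Set n(2n−1) = 105570, giving 2n² − n − 105570 = 0.
The discriminant is 1 + 8·105570 = 844561, and √844561 = 919.
So n = (1 + 919) / 4 = 920/4 = 230.

230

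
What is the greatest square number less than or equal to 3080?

Solve n² ≤ 3080 for integer n.
n = 55 gives 3025 ≤ 3080, while n = 56 gives 3136 > 3080; so the answer is 3025.

3025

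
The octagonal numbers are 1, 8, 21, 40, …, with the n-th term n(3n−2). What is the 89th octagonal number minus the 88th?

529

Consecutive octagonal numbers differ by 6n − 5: here 6·89 − 5 = 529.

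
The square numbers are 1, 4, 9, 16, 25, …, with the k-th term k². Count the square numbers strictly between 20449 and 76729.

The n-th square number is n².
Smallest index with value > 20449: n = 144 (giving 20736).
Largest index with value < 76729: n = 276 (giving 76176).
Indices 144 through 276: 133 terms.

133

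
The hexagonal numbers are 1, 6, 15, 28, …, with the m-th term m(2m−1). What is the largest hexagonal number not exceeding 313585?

313236

Solve n(2n−1) ≤ 313585 for integer n.
n = 396 gives 313236 ≤ 313585, while n = 397 gives 314821 > 313585; so the answer is 313236.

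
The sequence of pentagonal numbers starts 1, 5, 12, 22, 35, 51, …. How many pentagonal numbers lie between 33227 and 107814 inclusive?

The n-th pentagonal number is n(3n−1)/2.
Smallest index with value ≥ 33227: n = 149 (giving 33227).
Largest index with value ≤ 107814: n = 268 (giving 107602).
Indices 149 through 268: 120 terms.

120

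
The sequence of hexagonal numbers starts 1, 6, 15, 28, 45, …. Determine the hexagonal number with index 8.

120

8·(2·8 − 1) = 8·15 = 120.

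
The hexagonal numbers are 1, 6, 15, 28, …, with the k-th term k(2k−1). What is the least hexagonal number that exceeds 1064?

1128

Solve n(2n−1) > 1064 for integer n.
The largest n with value ≤ 1064 is 23 (since 1035 ≤ 1064 < 1128), so the first above is n = 24, value 1128.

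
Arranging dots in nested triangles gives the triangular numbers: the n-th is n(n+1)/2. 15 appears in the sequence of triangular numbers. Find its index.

Set n(n+1)/2 = 15, giving n² + n − 30 = 0.
The discriminant is 1 + 8·15 = 121, and √121 = 11.
So n = (-1 + 11) / 2 = 10/2 = 5.
Check: 5·6/2 = 15. ✓

5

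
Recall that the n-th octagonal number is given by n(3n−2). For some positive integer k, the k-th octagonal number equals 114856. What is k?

Set n(3n−2) = 114856, giving 3n² − 2n − 114856 = 0.
The discriminant is 4 + 12·114856 = 1378276, and √1378276 = 1174.
So n = (2 + 1174) / 6 = 1176/6 = 196.
Check: 196·(3·196 − 2) = 114856. ✓

196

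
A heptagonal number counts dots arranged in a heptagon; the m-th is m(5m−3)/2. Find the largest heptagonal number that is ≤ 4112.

3940

Solve n(5n−3)/2 ≤ 4112 for integer n.
n = 40 gives 3940 ≤ 4112, while n = 41 gives 4141 > 4112; so the answer is 3940.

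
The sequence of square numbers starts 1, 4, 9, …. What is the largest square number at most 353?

324

Solve n² ≤ 353 for integer n.
n = 18 gives 324 ≤ 353, while n = 19 gives 361 > 353; so the answer is 324.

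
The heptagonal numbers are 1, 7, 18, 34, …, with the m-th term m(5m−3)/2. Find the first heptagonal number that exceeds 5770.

Solve n(5n−3)/2 > 5770 for integer n.
The largest n with value ≤ 5770 is 48 (since 5688 ≤ 5770 < 5929), so the first above is n = 49, value 5929.

5929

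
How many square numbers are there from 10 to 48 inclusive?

3

The n-th square number is n².
Smallest index with value ≥ 10: n = 4 (giving 16).
Largest index with value ≤ 48: n = 6 (giving 36).
Indices 4 through 6: 3 terms.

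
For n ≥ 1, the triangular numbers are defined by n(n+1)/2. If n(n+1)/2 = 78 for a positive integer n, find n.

Set n(n+1)/2 = 78, giving n² + n − 156 = 0.
The discriminant is 1 + 8·78 = 625, and √625 = 25.
So n = (-1 + 25) / 2 = 24/2 = 12.

12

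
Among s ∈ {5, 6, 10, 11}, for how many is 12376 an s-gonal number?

s = 5: P(5, 91) = 12376. ✓
s = 6: P(6, 78) = 12090 and P(6, 79) = 12403; 12376 is not s-gonal.
s = 10: P(10, 56) = 12376. ✓
s = 11: P(11, 52) = 11986 and P(11, 53) = 12455; 12376 is not s-gonal.
Hits: s ∈ {5, 10} → 2.

2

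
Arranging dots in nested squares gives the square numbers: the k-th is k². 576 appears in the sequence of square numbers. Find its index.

We need n² = 576, so n = √576 = 24.
Check: 24² = 576. ✓

24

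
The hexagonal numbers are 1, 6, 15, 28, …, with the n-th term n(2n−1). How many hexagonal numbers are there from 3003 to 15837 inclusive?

51

The n-th hexagonal number is n(2n−1).
Smallest index with value ≥ 3003: n = 39 (giving 3003).
Largest index with value ≤ 15837: n = 89 (giving 15753).
Indices 39 through 89: 51 terms.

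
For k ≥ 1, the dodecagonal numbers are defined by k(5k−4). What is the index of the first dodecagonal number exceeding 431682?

Solve n(5n−4) > 431682 for integer n.
The largest n with value ≤ 431682 is 294 (since 431004 ≤ 431682 < 433945), so the first above is n = 295, value 433945.

295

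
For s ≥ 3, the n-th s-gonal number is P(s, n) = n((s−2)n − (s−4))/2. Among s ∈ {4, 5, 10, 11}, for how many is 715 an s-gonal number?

2

s = 4: P(4, 26) = 676 and P(4, 27) = 729; 715 is not s-gonal.
s = 5: P(5, 22) = 715. ✓
s = 10: P(10, 13) = 637 and P(10, 14) = 742; 715 is not s-gonal.
s = 11: P(11, 13) = 715. ✓
Hits: s ∈ {5, 11} → 2.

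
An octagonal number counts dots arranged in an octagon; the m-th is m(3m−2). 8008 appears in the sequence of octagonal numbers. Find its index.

Set n(3n−2) = 8008, giving 3n² − 2n − 8008 = 0.
The discriminant is 4 + 12·8008 = 96100, and √96100 = 310.
So n = (2 + 310) / 6 = 312/6 = 52.

52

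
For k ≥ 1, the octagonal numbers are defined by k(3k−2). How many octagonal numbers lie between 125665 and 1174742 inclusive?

The n-th octagonal number is n(3n−2).
Smallest index with value ≥ 125665: n = 205 (giving 125665).
Largest index with value ≤ 1174742: n = 626 (giving 1174376).
Indices 205 through 626: 422 terms.

422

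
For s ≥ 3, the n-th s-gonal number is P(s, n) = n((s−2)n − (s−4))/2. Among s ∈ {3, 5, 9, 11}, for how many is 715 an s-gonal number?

2

s = 3: P(3, 37) = 703 and P(3, 38) = 741; 715 is not s-gonal.
s = 5: P(5, 22) = 715. ✓
s = 9: P(9, 14) = 651 and P(9, 15) = 750; 715 is not s-gonal.
s = 11: P(11, 13) = 715. ✓
Hits: s ∈ {5, 11} → 2.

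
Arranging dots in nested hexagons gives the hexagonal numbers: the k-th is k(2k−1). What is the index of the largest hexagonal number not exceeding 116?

7

Solve n(2n−1) ≤ 116 for integer n.
n = 7 gives 91 ≤ 116, while n = 8 gives 120 > 116; so the answer is index 7.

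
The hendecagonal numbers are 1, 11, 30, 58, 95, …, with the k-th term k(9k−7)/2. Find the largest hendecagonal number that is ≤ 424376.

423046

Solve n(9n−7)/2 ≤ 424376 for integer n.
n = 307 gives 423046 ≤ 424376, while n = 308 gives 425810 > 424376; so the answer is 423046.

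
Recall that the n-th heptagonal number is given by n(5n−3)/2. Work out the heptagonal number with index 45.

4995

The 45th heptagonal number is n(5n−3)/2 with n = 45.
45·(5·45 − 3)/2 = 45·222/2 = 45·111 = 4995.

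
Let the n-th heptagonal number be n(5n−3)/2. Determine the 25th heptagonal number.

1525

The 25th heptagonal number is n(5n−3)/2 with n = 25.
25·(5·25 − 3)/2 = 25·122/2 = 25·61 = 1525.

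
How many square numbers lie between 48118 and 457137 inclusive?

The n-th square number is n².
Smallest index with value ≥ 48118: n = 220 (giving 48400).
Largest index with value ≤ 457137: n = 676 (giving 456976).
Indices 220 through 676: 457 terms.

457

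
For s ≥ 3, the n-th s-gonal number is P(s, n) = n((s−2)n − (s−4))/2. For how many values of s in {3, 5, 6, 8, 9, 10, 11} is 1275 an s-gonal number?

1

s = 3: P(3, 50) = 1275. ✓
s = 5: P(5, 29) = 1247 and P(5, 30) = 1335; 1275 is not s-gonal.
s = 6: P(6, 25) = 1225 and P(6, 26) = 1326; 1275 is not s-gonal.
s = 8: P(8, 20) = 1160 and P(8, 21) = 1281; 1275 is not s-gonal.
s = 9: P(9, 19) = 1216 and P(9, 20) = 1350; 1275 is not s-gonal.
s = 10: P(10, 18) = 1242 and P(10, 19) = 1387; 1275 is not s-gonal.
s = 11: P(11, 17) = 1241 and P(11, 18) = 1395; 1275 is not s-gonal.
Hits: s ∈ {3} → 1.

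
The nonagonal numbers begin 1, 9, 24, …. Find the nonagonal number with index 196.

133966

The 196th nonagonal number is n(7n−5)/2 with n = 196.
196·(7·196 − 5)/2 = 196·1367/2 = 133966.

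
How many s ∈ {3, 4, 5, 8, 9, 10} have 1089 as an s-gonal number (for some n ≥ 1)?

s = 3: P(3, 46) = 1081 and P(3, 47) = 1128; 1089 is not s-gonal.
s = 4: P(4, 33) = 1089. ✓
s = 5: P(5, 27) = 1080 and P(5, 28) = 1162; 1089 is not s-gonal.
s = 8: P(8, 19) = 1045 and P(8, 20) = 1160; 1089 is not s-gonal.
s = 9: P(9, 18) = 1089. ✓
s = 10: P(10, 16) = 976 and P(10, 17) = 1105; 1089 is not s-gonal.
Hits: s ∈ {4, 9} → 2.

2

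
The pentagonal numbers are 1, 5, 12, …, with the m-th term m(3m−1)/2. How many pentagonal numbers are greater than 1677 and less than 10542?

50

The n-th pentagonal number is n(3n−1)/2.
Smallest index with value > 1677: n = 34 (giving 1717).
Largest index with value < 10542: n = 83 (giving 10292).
Indices 34 through 83: 50 terms.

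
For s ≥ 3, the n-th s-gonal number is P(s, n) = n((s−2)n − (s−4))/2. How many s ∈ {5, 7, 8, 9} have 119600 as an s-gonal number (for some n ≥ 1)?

1

s = 5: P(5, 282) = 119145 and P(5, 283) = 119992; 119600 is not s-gonal.
s = 7: P(7, 219) = 119574 and P(7, 220) = 120670; 119600 is not s-gonal.
s = 8: P(8, 200) = 119600. ✓
s = 9: P(9, 185) = 119325 and P(9, 186) = 120621; 119600 is not s-gonal.
Hits: s ∈ {8} → 1.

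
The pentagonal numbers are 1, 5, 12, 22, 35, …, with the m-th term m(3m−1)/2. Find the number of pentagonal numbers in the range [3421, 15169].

53

The n-th pentagonal number is n(3n−1)/2.
Smallest index with value ≥ 3421: n = 48 (giving 3432).
Largest index with value ≤ 15169: n = 100 (giving 14950).
Indices 48 through 100: 53 terms.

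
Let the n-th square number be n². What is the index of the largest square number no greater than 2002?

Solve n² ≤ 2002 for integer n.
n = 44 gives 1936 ≤ 2002, while n = 45 gives 2025 > 2002; so the answer is index 44.

44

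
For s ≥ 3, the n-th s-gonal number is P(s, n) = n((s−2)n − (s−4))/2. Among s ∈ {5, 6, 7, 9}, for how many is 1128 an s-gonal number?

1

s = 5: P(5, 27) = 1080 and P(5, 28) = 1162; 1128 is not s-gonal.
s = 6: P(6, 24) = 1128. ✓
s = 7: P(7, 21) = 1071 and P(7, 22) = 1177; 1128 is not s-gonal.
s = 9: P(9, 18) = 1089 and P(9, 19) = 1216; 1128 is not s-gonal.
Hits: s ∈ {6} → 1.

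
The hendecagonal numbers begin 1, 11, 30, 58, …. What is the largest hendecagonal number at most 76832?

76766

Solve n(9n−7)/2 ≤ 76832 for integer n.
n = 131 gives 76766 ≤ 76832, while n = 132 gives 77946 > 76832; so the answer is 76766.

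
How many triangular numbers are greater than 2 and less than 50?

The n-th triangular number is n(n+1)/2.
Smallest index with value > 2: n = 2 (giving 3).
Largest index with value < 50: n = 9 (giving 45).
Indices 2 through 9: 8 terms.

8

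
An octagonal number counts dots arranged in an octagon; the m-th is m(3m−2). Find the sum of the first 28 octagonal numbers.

22330

Σ i(3i−2) = 3Σi² − 2Σi over i = 1..28.
Σi = 406 and Σi² = 7714.
3·7714 − 2·406 = 22330.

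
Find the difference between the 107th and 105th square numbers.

424

107² = 11449 and 105² = 11025.
Difference: 11449 − 11025 = 424.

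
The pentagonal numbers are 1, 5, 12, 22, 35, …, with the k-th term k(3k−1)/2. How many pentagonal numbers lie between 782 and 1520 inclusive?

The n-th pentagonal number is n(3n−1)/2.
Smallest index with value ≥ 782: n = 23 (giving 782).
Largest index with value ≤ 1520: n = 32 (giving 1520).
Indices 23 through 32: 10 terms.

10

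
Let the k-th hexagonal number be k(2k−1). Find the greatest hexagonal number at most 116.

91

Solve n(2n−1) ≤ 116 for integer n.
n = 7 gives 91 ≤ 116, while n = 8 gives 120 > 116; so the answer is 91.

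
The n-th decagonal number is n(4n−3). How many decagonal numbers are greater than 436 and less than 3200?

18

The n-th decagonal number is n(4n−3).
Smallest index with value > 436: n = 11 (giving 451).
Largest index with value < 3200: n = 28 (giving 3052).
Indices 11 through 28: 18 terms.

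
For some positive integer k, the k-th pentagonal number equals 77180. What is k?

Set n(3n−1)/2 = 77180, giving 3n² − n − 154360 = 0.
The discriminant is 1 + 24·77180 = 1852321, and √1852321 = 1361.
So n = (1 + 1361) / 6 = 1362/6 = 227.
Check: 227·(3·227 − 1)/2 = 77180. ✓

227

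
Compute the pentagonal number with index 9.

117

The 9th pentagonal number is n(3n−1)/2 with n = 9.
9·(3·9 − 1)/2 = 9·26/2 = 9·13 = 117.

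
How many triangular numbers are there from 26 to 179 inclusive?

12

The n-th triangular number is n(n+1)/2.
Smallest index with value ≥ 26: n = 7 (giving 28).
Largest index with value ≤ 179: n = 18 (giving 171).
Indices 7 through 18: 12 terms.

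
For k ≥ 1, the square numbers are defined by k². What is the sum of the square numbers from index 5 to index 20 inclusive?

2840

Σ_{i=5}^{20} i² = 2870 − 30 = 2840.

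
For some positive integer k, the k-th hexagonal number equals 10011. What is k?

71

Set n(2n−1) = 10011, giving 2n² − n − 10011 = 0.
So n = (1 + 283) / 4 = 284/4 = 71.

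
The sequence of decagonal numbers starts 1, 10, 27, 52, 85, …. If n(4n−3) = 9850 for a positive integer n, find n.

50

Set n(4n−3) = 9850, giving 4n² − 3n − 9850 = 0.
The discriminant is 9 + 16·9850 = 157609, and √157609 = 397.
So n = (3 + 397) / 8 = 400/8 = 50.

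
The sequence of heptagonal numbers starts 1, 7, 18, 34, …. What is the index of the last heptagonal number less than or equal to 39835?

126

Solve n(5n−3)/2 ≤ 39835 for integer n.
n = 126 gives 39501 ≤ 39835, while n = 127 gives 40132 > 39835; so the answer is index 126.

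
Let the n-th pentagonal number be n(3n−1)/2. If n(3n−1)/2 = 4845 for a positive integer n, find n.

Set n(3n−1)/2 = 4845, giving 3n² − n − 9690 = 0.
So n = (1 + 341) / 6 = 342/6 = 57.

57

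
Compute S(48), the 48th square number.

2304

The 48th square number is n² with n = 48.
48² = 2304.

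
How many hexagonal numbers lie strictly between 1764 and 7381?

31

The n-th hexagonal number is n(2n−1).
Smallest index with value > 1764: n = 30 (giving 1770).
Largest index with value < 7381: n = 60 (giving 7140).
Indices 30 through 60: 31 terms.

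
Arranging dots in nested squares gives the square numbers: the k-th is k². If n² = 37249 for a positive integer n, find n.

We need n² = 37249, so n = √37249 = 193.

193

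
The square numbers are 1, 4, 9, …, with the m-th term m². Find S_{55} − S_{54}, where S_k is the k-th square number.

109

n² − (n−1)² = 2n − 1, so 55² − 54² = 2·55 − 1 = 109.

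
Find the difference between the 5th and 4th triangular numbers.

Consecutive triangular numbers differ by n: T_{5} − T_{4} = 5.

5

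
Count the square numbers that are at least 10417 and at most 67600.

The n-th square number is n².
Smallest index with value ≥ 10417: n = 103 (giving 10609).
Largest index with value ≤ 67600: n = 260 (giving 67600).
Indices 103 through 260: 158 terms.

158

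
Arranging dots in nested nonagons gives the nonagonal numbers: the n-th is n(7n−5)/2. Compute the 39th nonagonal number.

5226

39·(7·39 − 5)/2 = 39·268/2 = 39·134 = 5226.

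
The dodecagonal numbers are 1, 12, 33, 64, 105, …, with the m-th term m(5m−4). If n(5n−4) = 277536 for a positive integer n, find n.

236

Set n(5n−4) = 277536, giving 5n² − 4n − 277536 = 0.
The discriminant is 16 + 20·277536 = 5550736, and √5550736 = 2356.
So n = (4 + 2356) / 10 = 2360/10 = 236.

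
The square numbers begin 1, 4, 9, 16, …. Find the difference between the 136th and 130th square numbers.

136² = 18496 and 130² = 16900.
Difference: 18496 − 16900 = 1596.

1596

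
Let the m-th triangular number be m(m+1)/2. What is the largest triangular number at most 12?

Solve n(n+1)/2 ≤ 12 for integer n.
n = 4 gives 10 ≤ 12, while n = 5 gives 15 > 12; so the answer is 10.

10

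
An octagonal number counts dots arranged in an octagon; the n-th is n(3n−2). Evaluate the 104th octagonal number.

32240

The 104th octagonal number is n(3n−2) with n = 104.
104·(3·104 − 2) = 104·310 = 32240.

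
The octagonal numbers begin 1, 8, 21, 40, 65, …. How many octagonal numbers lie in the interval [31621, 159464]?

128

The n-th octagonal number is n(3n−2).
Smallest index with value ≥ 31621: n = 103 (giving 31621).
Largest index with value ≤ 159464: n = 230 (giving 158240).
Indices 103 through 230: 128 terms.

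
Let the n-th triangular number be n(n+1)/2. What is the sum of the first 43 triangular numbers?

14190

Σ i(i+1)/2 = (Σi² + Σi) / 2 over i = 1..43.
Σi = 946 and Σi² = 27434.
(1·27434 + 1·946) / 2 = 28380/2 = 14190.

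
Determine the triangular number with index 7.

7·8/2 = 56/2 = 28.

28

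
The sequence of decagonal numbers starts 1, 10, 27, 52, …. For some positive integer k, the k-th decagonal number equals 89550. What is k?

Set n(4n−3) = 89550, giving 4n² − 3n − 89550 = 0.
So n = (3 + 1197) / 8 = 1200/8 = 150.

150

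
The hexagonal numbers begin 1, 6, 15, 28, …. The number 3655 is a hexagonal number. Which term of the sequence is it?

43

Set n(2n−1) = 3655, giving 2n² − n − 3655 = 0.
The discriminant is 1 + 8·3655 = 29241, and √29241 = 171.
So n = (1 + 171) / 4 = 172/4 = 43.
Check: 43·(2·43 − 1) = 3655. ✓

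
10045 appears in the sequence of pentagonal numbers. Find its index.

Set n(3n−1)/2 = 10045, giving 3n² − n − 20090 = 0.
The discriminant is 1 + 24·10045 = 241081, and √241081 = 491.
So n = (1 + 491) / 6 = 492/6 = 82.
Check: 82·(3·82 − 1)/2 = 10045. ✓

82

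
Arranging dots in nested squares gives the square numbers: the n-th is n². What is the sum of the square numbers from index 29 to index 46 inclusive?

Σ_{i=29}^{46} i² = 33511 − 7714 = 25797.

25797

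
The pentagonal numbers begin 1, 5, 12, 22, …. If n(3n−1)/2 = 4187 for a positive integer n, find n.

Set n(3n−1)/2 = 4187, giving 3n² − n − 8374 = 0.
So n = (1 + 317) / 6 = 318/6 = 53.

53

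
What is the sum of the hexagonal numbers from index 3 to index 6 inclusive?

154

Σ i(2i−1) = 2Σi² − Σi over i = 3..6.
Σi = 21 − 3 = 18 and Σi² = 91 − 5 = 86.
2·86 − 1·18 = 154.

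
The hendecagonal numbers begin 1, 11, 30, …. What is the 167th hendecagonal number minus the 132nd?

46970

167·(9·167 − 7)/2 = 124916 and 132·(9·132 − 7)/2 = 77946.
Difference: 124916 − 77946 = 46970.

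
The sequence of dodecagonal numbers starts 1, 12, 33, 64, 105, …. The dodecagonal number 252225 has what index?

Set n(5n−4) = 252225, giving 5n² − 4n − 252225 = 0.
So n = (4 + 2246) / 10 = 2250/10 = 225.

225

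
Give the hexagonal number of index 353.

248865

353·(2·353 − 1) = 353·705 = 248865.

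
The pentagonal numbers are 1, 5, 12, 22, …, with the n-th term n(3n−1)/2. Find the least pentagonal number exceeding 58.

70

Solve n(3n−1)/2 > 58 for integer n.
The largest n with value ≤ 58 is 6 (since 51 ≤ 58 < 70), so the first above is n = 7, value 70.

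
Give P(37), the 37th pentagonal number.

37·(3·37 − 1)/2 = 37·110/2 = 37·55 = 2035.

2035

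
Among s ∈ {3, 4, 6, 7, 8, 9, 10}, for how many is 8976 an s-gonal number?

s = 3: P(3, 133) = 8911 and P(3, 134) = 9045; 8976 is not s-gonal.
s = 4: P(4, 94) = 8836 and P(4, 95) = 9025; 8976 is not s-gonal.
s = 6: P(6, 67) = 8911 and P(6, 68) = 9180; 8976 is not s-gonal.
s = 7: P(7, 60) = 8910 and P(7, 61) = 9211; 8976 is not s-gonal.
s = 8: P(8, 55) = 8965 and P(8, 56) = 9296; 8976 is not s-gonal.
s = 9: P(9, 51) = 8976. ✓
s = 10: P(10, 47) = 8695 and P(10, 48) = 9072; 8976 is not s-gonal.
Hits: s ∈ {9} → 1.

1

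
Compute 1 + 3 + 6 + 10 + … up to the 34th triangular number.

Σ i(i+1)/2 = (Σi² + Σi) / 2 over i = 1..34.
Σi = 595 and Σi² = 13685.
(1·13685 + 1·595) / 2 = 14280/2 = 7140.

7140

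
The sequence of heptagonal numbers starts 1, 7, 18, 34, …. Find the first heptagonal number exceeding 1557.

Solve n(5n−3)/2 > 1557 for integer n.
The largest n with value ≤ 1557 is 25 (since 1525 ≤ 1557 < 1651), so the first above is n = 26, value 1651.

1651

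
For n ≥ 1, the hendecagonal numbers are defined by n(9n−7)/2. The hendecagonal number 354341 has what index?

281

Set n(9n−7)/2 = 354341, giving 9n² − 7n − 708682 = 0.
The discriminant is 49 + 72·354341 = 25512601, and √25512601 = 5051.
So n = (7 + 5051) / 18 = 5058/18 = 281.
Check: 281·(9·281 − 7)/2 = 354341. ✓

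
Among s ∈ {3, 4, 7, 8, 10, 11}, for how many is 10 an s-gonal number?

s = 3: P(3, 4) = 10. ✓
s = 4: P(4, 3) = 9 and P(4, 4) = 16; 10 is not s-gonal.
s = 7: P(7, 2) = 7 and P(7, 3) = 18; 10 is not s-gonal.
s = 8: P(8, 2) = 8 and P(8, 3) = 21; 10 is not s-gonal.
s = 10: P(10, 2) = 10. ✓
s = 11: P(11, 1) = 1 and P(11, 2) = 11; 10 is not s-gonal.
Hits: s ∈ {3, 10} → 2.

2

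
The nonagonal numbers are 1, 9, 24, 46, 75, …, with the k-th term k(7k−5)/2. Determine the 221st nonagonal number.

170391

The 221st nonagonal number is n(7n−5)/2 with n = 221.
221·(7·221 − 5)/2 = 221·1542/2 = 221·771 = 170391.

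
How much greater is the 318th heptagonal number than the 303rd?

23265

318·(5·318 − 3)/2 = 252333 and 303·(5·303 − 3)/2 = 229068.
Difference: 252333 − 229068 = 23265.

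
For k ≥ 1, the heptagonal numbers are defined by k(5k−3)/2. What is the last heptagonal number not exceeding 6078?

Solve n(5n−3)/2 ≤ 6078 for integer n.
n = 49 gives 5929 ≤ 6078, while n = 50 gives 6175 > 6078; so the answer is 5929.

5929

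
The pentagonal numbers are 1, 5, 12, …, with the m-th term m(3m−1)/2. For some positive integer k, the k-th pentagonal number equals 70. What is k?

Set n(3n−1)/2 = 70, giving 3n² − n − 140 = 0.
The discriminant is 1 + 24·70 = 1681, and √1681 = 41.
So n = (1 + 41) / 6 = 42/6 = 7.

7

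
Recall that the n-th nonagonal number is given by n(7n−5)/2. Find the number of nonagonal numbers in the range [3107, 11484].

The n-th nonagonal number is n(7n−5)/2.
Smallest index with value ≥ 3107: n = 31 (giving 3286).
Largest index with value ≤ 11484: n = 57 (giving 11229).
Indices 31 through 57: 27 terms.

27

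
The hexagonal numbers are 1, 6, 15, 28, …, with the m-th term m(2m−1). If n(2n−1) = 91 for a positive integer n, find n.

Set n(2n−1) = 91, giving 2n² − n − 91 = 0.
The discriminant is 1 + 8·91 = 729, and √729 = 27.
So n = (1 + 27) / 4 = 28/4 = 7.

7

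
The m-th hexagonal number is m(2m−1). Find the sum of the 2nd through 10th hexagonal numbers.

714

Σ i(2i−1) = 2Σi² − Σi over i = 2..10.
Σi = 55 − 1 = 54 and Σi² = 385 − 1 = 384.
2·384 − 1·54 = 714.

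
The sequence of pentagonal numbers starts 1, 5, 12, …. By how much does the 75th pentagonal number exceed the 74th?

223

Consecutive pentagonal numbers differ by 3n − 2: here 3·75 − 2 = 223.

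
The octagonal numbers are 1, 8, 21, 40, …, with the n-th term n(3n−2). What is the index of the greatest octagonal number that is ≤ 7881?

Solve n(3n−2) ≤ 7881 for integer n.
n = 51 gives 7701 ≤ 7881, while n = 52 gives 8008 > 7881; so the answer is index 51.

51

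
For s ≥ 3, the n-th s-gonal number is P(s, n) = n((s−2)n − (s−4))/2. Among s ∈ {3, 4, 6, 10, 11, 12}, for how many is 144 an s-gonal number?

s = 3: P(3, 16) = 136 and P(3, 17) = 153; 144 is not s-gonal.
s = 4: P(4, 12) = 144. ✓
s = 6: P(6, 8) = 120 and P(6, 9) = 153; 144 is not s-gonal.
s = 10: P(10, 6) = 126 and P(10, 7) = 175; 144 is not s-gonal.
s = 11: P(11, 6) = 141 and P(11, 7) = 196; 144 is not s-gonal.
s = 12: P(12, 5) = 105 and P(12, 6) = 156; 144 is not s-gonal.
Hits: s ∈ {4} → 1.

1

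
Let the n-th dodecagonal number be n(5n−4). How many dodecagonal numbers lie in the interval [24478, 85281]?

61

The n-th dodecagonal number is n(5n−4).
Smallest index with value ≥ 24478: n = 71 (giving 24921).
Largest index with value ≤ 85281: n = 131 (giving 85281).
Indices 71 through 131: 61 terms.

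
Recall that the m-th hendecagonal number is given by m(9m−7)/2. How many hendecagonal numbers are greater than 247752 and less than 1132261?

266

The n-th hendecagonal number is n(9n−7)/2.
Smallest index with value > 247752: n = 236 (giving 249806).
Largest index with value < 1132261: n = 501 (giving 1127751).
Indices 236 through 501: 266 terms.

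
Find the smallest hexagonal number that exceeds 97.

120

Solve n(2n−1) > 97 for integer n.
The largest n with value ≤ 97 is 7 (since 91 ≤ 97 < 120), so the first above is n = 8, value 120.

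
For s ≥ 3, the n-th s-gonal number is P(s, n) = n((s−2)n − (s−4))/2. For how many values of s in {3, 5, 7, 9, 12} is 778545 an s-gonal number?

s = 3: P(3, 1247) = 778128 and P(3, 1248) = 779376; 778545 is not s-gonal.
s = 5: P(5, 720) = 777240 and P(5, 721) = 779401; 778545 is not s-gonal.
s = 7: P(7, 558) = 777573 and P(7, 559) = 780364; 778545 is not s-gonal.
s = 9: P(9, 471) = 775266 and P(9, 472) = 778564; 778545 is not s-gonal.
s = 12: P(12, 395) = 778545. ✓
Hits: s ∈ {12} → 1.

1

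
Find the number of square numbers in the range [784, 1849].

16

The n-th square number is n².
Smallest index with value ≥ 784: n = 28 (giving 784).
Largest index with value ≤ 1849: n = 43 (giving 1849).
Indices 28 through 43: 16 terms.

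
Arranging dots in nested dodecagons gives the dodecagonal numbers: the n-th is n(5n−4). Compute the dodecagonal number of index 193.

185473

The 193rd dodecagonal number is n(5n−4) with n = 193.
193·(5·193 − 4) = 193·961 = 185473.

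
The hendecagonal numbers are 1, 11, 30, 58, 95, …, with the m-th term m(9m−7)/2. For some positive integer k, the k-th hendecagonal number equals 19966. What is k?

67

Set n(9n−7)/2 = 19966, giving 9n² − 7n − 39932 = 0.
The discriminant is 49 + 72·19966 = 1437601, and √1437601 = 1199.
So n = (7 + 1199) / 18 = 1206/18 = 67.
Check: 67·(9·67 − 7)/2 = 19966. ✓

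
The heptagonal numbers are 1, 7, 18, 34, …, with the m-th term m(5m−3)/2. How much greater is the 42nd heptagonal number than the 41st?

Consecutive heptagonal numbers differ by 5n − 4: here 5·42 − 4 = 206.

206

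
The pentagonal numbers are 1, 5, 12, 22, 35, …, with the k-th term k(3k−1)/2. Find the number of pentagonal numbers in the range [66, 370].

9

The n-th pentagonal number is n(3n−1)/2.
Smallest index with value ≥ 66: n = 7 (giving 70).
Largest index with value ≤ 370: n = 15 (giving 330).
Indices 7 through 15: 9 terms.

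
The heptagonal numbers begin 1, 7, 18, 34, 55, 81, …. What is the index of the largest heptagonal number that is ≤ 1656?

26

Solve n(5n−3)/2 ≤ 1656 for integer n.
n = 26 gives 1651 ≤ 1656, while n = 27 gives 1782 > 1656; so the answer is index 26.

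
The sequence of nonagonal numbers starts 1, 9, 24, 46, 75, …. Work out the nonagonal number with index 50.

8625

The 50th nonagonal number is n(7n−5)/2 with n = 50.
50·(7·50 − 5)/2 = 50·345/2 = 8625.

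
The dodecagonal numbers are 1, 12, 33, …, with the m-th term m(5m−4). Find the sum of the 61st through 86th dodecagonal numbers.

701961

Σ i(5i−4) = 5Σi² − 4Σi over i = 61..86.
Σi = 3741 − 1830 = 1911 and Σi² = 215731 − 73810 = 141921.
5·141921 − 4·1911 = 701961.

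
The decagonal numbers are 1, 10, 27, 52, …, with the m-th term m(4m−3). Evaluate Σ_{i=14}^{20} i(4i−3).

7847

Σ i(4i−3) = 4Σi² − 3Σi over i = 14..20.
Σi = 210 − 91 = 119 and Σi² = 2870 − 819 = 2051.
4·2051 − 3·119 = 7847.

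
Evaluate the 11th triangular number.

11·12/2 = 132/2 = 66.

66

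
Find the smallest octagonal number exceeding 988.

Solve n(3n−2) > 988 for integer n.
The largest n with value ≤ 988 is 18 (since 936 ≤ 988 < 1045), so the first above is n = 19, value 1045.

1045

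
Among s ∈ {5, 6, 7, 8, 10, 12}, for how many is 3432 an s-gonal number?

s = 5: P(5, 48) = 3432. ✓
s = 6: P(6, 41) = 3321 and P(6, 42) = 3486; 3432 is not s-gonal.
s = 7: P(7, 37) = 3367 and P(7, 38) = 3553; 3432 is not s-gonal.
s = 8: P(8, 34) = 3400 and P(8, 35) = 3605; 3432 is not s-gonal.
s = 10: P(10, 29) = 3277 and P(10, 30) = 3510; 3432 is not s-gonal.
s = 12: P(12, 26) = 3276 and P(12, 27) = 3537; 3432 is not s-gonal.
Hits: s ∈ {5} → 1.

1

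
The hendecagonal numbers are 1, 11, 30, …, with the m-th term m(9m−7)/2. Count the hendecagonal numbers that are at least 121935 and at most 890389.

The n-th hendecagonal number is n(9n−7)/2.
Smallest index with value ≥ 121935: n = 165 (giving 121935).
Largest index with value ≤ 890389: n = 445 (giving 889555).
Indices 165 through 445: 281 terms.

281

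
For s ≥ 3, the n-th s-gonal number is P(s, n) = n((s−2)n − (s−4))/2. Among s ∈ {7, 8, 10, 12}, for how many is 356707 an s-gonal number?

1

s = 7: P(7, 378) = 356643 and P(7, 379) = 358534; 356707 is not s-gonal.
s = 8: P(8, 345) = 356385 and P(8, 346) = 358456; 356707 is not s-gonal.
s = 10: P(10, 299) = 356707. ✓
s = 12: P(12, 267) = 355377 and P(12, 268) = 358048; 356707 is not s-gonal.
Hits: s ∈ {10} → 1.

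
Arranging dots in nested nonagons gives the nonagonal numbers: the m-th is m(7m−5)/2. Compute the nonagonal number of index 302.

The 302nd nonagonal number is n(7n−5)/2 with n = 302.
302·(7·302 − 5)/2 = 302·2109/2 = 318459.

318459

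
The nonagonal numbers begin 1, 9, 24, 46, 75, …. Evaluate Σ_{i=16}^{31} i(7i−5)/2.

Σ i(7i−5)/2 = (7Σi² − 5Σi) / 2 over i = 16..31.
Σi = 496 − 120 = 376 and Σi² = 10416 − 1240 = 9176.
(7·9176 − 5·376) / 2 = 62352/2 = 31176.

31176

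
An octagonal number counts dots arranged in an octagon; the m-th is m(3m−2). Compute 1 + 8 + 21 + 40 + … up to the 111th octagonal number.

1373736

Σ i(3i−2) = 3Σi² − 2Σi over i = 1..111.
Σi = 6216 and Σi² = 462056.
3·462056 − 2·6216 = 1373736.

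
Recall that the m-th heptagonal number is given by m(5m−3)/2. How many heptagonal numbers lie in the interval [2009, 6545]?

The n-th heptagonal number is n(5n−3)/2.
Smallest index with value ≥ 2009: n = 29 (giving 2059).
Largest index with value ≤ 6545: n = 51 (giving 6426).
Indices 29 through 51: 23 terms.

23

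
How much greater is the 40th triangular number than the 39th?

Consecutive triangular numbers differ by n: T_{40} − T_{39} = 40.

40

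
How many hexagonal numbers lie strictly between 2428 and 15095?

52

The n-th hexagonal number is n(2n−1).
Smallest index with value > 2428: n = 36 (giving 2556).
Largest index with value < 15095: n = 87 (giving 15051).
Indices 36 through 87: 52 terms.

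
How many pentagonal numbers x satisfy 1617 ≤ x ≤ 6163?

The n-th pentagonal number is n(3n−1)/2.
Smallest index with value ≥ 1617: n = 33 (giving 1617).
Largest index with value ≤ 6163: n = 64 (giving 6112).
Indices 33 through 64: 32 terms.

32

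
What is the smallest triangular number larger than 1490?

Solve n(n+1)/2 > 1490 for integer n.
The largest n with value ≤ 1490 is 54 (since 1485 ≤ 1490 < 1540), so the first above is n = 55, value 1540.

1540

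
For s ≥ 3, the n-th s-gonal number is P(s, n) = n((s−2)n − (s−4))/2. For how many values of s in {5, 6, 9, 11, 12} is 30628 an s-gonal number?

1

s = 5: P(5, 143) = 30602 and P(5, 144) = 31032; 30628 is not s-gonal.
s = 6: P(6, 124) = 30628. ✓
s = 9: P(9, 93) = 30039 and P(9, 94) = 30691; 30628 is not s-gonal.
s = 11: P(11, 82) = 29971 and P(11, 83) = 30710; 30628 is not s-gonal.
s = 12: P(12, 78) = 30108 and P(12, 79) = 30889; 30628 is not s-gonal.
Hits: s ∈ {6} → 1.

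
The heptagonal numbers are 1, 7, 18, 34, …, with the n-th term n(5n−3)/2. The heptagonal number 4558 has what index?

43

Set n(5n−3)/2 = 4558, giving 5n² − 3n − 9116 = 0.
The discriminant is 9 + 40·4558 = 182329, and √182329 = 427.
So n = (3 + 427) / 10 = 430/10 = 43.
Check: 43·(5·43 − 3)/2 = 4558. ✓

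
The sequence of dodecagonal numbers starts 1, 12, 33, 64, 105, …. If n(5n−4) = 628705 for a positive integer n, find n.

355

Set n(5n−4) = 628705, giving 5n² − 4n − 628705 = 0.
So n = (4 + 3546) / 10 = 3550/10 = 355.
Check: 355·(5·355 − 4) = 628705. ✓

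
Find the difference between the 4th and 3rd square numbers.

7

n² − (n−1)² = 2n − 1, so 4² − 3² = 2·4 − 1 = 7.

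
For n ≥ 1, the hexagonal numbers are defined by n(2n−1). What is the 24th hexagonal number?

The 24th hexagonal number is n(2n−1) with n = 24.
24·(2·24 − 1) = 24·47 = 1128.

1128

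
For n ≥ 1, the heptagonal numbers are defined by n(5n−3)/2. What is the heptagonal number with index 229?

The 229th heptagonal number is n(5n−3)/2 with n = 229.
229·(5·229 − 3)/2 = 229·1142/2 = 229·571 = 130759.

130759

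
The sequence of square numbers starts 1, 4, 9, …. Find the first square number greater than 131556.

Solve n² > 131556 for integer n.
The largest n with value ≤ 131556 is 362 (since 131044 ≤ 131556 < 131769), so the first above is n = 363, value 131769.

131769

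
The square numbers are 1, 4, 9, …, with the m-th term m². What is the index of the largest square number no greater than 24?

4

Solve n² ≤ 24 for integer n.
n = 4 gives 16 ≤ 24, while n = 5 gives 25 > 24; so the answer is index 4.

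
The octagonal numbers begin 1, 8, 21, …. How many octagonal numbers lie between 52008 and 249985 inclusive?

The n-th octagonal number is n(3n−2).
Smallest index with value ≥ 52008: n = 132 (giving 52008).
Largest index with value ≤ 249985: n = 289 (giving 249985).
Indices 132 through 289: 158 terms.

158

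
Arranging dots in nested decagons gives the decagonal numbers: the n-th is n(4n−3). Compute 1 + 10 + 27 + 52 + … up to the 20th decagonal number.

10850

Σ i(4i−3) = 4Σi² − 3Σi over i = 1..20.
Σi = 210 and Σi² = 2870.
4·2870 − 3·210 = 10850.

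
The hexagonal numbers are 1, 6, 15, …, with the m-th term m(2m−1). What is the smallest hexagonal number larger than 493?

Solve n(2n−1) > 493 for integer n.
The largest n with value ≤ 493 is 15 (since 435 ≤ 493 < 496), so the first above is n = 16, value 496.

496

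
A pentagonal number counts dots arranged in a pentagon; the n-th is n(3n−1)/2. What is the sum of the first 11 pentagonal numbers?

Σ i(3i−1)/2 = (3Σi² − Σi) / 2 over i = 1..11.
Σi = 66 and Σi² = 506.
(3·506 − 1·66) / 2 = 1452/2 = 726.

726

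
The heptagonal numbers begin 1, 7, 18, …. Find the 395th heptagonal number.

389470

The 395th heptagonal number is n(5n−3)/2 with n = 395.
395·(5·395 − 3)/2 = 395·1972/2 = 395·986 = 389470.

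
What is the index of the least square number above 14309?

120

Solve n² > 14309 for integer n.
The largest n with value ≤ 14309 is 119 (since 14161 ≤ 14309 < 14400), so the first above is n = 120, value 14400.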